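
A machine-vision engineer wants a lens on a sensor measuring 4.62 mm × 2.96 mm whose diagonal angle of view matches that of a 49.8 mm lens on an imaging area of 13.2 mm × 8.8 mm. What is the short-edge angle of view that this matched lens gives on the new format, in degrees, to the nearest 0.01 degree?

Sensor diagonal = √(13.2² + 8.8²) = √251.6800 ≈ 15.8644 mm.
Sensor diagonal = √(4.62² + 2.96²) = √30.1060 ≈ 5.4869 mm.
Equal diagonal AOV ⇒ f₂ = f₁ · 5.4869/15.8644 = 49.8 × 0.34586 ≈ 17.2239 mm.
Short-edge AOV on the new format = 2·arctan(2.96 / (2 × 17.2239)) = 2·arctan(0.08593) ≈ 9.8224°.

9.82°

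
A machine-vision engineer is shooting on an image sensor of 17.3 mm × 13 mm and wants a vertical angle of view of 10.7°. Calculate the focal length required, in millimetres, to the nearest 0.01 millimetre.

From α = 2·arctan(h/2f) we get f = h / (2·tan(α/2)).
With h = 13 mm and α/2 = 5.35°, tan(α/2) ≈ 0.09365, so f ≈ 13 / 0.18729 ≈ 69.4093 mm.

69.41 mm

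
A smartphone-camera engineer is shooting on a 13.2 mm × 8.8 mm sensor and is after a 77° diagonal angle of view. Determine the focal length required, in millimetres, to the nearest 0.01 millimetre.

Sensor diagonal = √(13.2² + 8.8²) = √251.6800 ≈ 15.8644 mm.
From α = 2·arctan(d/2f) we get f = d / (2·tan(α/2)).
With d = 15.8644 mm and α/2 = 38.5°, tan(α/2) ≈ 0.79544, so f ≈ 15.8644 / 1.59087 ≈ 9.9722 mm.

9.97 mm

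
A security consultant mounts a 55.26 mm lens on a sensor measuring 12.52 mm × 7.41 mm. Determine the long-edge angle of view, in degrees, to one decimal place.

Angle of view α = 2·arctan(w/2f) with w = 12.52 mm and f = 55.26 mm.
w/2f = 0.11328; arctan(0.11328) ≈ 6.4631°, so α ≈ 12.9261°.

12.9°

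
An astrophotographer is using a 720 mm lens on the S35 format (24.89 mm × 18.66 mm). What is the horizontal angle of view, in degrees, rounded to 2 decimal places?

Angle of view α = 2·arctan(w/2f) with w = 24.89 mm and f = 720 mm.
w/2f = 0.01728; arctan(0.01728) ≈ 0.9902°, so α ≈ 1.9805°.

1.98°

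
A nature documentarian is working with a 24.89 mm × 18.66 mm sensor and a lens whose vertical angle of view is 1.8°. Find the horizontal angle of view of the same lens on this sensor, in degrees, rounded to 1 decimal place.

2.4°

From the vertical AOV: f = 18.66 / (2·tan(0.9°)) = 18.66 / 0.03142 ≈ 593.9174 mm.
Horizontal AOV = 2·arctan(24.89 / (2 × 593.9174)) = 2·arctan(0.02095) ≈ 2.4008°.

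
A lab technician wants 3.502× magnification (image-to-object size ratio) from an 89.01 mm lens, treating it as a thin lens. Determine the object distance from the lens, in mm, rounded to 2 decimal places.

With m = dᵢ/dₒ and 1/f = 1/dₒ + 1/dᵢ, substituting dᵢ = m·dₒ gives 1/f = (1 + 1/m)/dₒ, hence dₒ = f·(1 + 1/m).
dₒ = 89.01 × (1 + 1/3.502) = 89.01 × 1.28555 ≈ 114.427 mm.

114.43 mm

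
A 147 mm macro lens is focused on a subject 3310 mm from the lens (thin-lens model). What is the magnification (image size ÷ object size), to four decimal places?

0.0465×

Thin lens: 1/f = 1/dₒ + 1/dᵢ → 1/dᵢ = 1/147 − 1/3310 = 0.0065006 mm⁻¹, so dᵢ ≈ 153.8318 mm.
Magnification m = dᵢ/dₒ = 153.8318/3310 ≈ 0.04647.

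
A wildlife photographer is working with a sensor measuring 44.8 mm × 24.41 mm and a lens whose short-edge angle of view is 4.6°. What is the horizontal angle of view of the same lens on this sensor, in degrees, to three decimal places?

8.432°

From the short-edge AOV: f = 24.41 / (2·tan(2.3°)) = 24.41 / 0.08033 ≈ 303.8780 mm.
Horizontal AOV = 2·arctan(44.8 / (2 × 303.8780)) = 2·arctan(0.07371) ≈ 8.4317°.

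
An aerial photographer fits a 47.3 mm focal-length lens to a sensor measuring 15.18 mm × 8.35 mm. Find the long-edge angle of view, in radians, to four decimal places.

0.3182 rad

Angle of view α = 2·arctan(w/2f) with w = 15.18 mm and f = 47.3 mm.
w/2f = 0.16047; arctan(0.16047) ≈ 0.1591 rad, so α ≈ 0.3182 rad.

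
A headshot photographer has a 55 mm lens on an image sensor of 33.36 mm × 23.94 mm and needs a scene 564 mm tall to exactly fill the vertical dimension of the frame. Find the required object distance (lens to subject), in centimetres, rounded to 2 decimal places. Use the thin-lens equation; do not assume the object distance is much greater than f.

135.07 cm

Magnification m = h/W = dᵢ/dₒ; combined with 1/f = 1/dₒ + 1/dᵢ this gives dₒ = f·(1 + W/h).
dₒ = 55 mm × (1 + 564/23.94) = 55 × 24.5589 ≈ 1350.739 mm = 135.074 cm.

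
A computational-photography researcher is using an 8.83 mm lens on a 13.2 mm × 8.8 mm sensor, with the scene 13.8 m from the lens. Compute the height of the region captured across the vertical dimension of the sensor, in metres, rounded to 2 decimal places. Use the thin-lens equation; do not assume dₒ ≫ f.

13.74 m

dₒ: 13.8 m = 13800 mm.
Similar triangles through the lens centre give W/dₒ = h/dᵢ; with 1/f = 1/dₒ + 1/dᵢ this gives W = h·(dₒ − f)/f.
W = 8.8 mm × (13800 − 8.83) / 8.83 = 8.8 × 1561.8539 ≈ 13744.314 mm = 13.7443 m.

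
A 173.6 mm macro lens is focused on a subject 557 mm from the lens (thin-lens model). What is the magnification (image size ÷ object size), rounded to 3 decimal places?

Thin lens: 1/f = 1/dₒ + 1/dᵢ → 1/dᵢ = 1/173.6 − 1/557 = 0.0039650 mm⁻¹, so dᵢ ≈ 252.2045 mm.
Magnification m = dᵢ/dₒ = 252.2045/557 ≈ 0.45279.

0.453×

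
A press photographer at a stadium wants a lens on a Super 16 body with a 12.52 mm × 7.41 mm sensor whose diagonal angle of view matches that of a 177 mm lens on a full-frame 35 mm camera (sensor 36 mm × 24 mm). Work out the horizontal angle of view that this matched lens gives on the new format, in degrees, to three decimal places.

Sensor diagonal = √(36² + 24²) = √1872.0000 ≈ 43.2666 mm.
Sensor diagonal = √(12.52² + 7.41²) = √211.6585 ≈ 14.5485 mm.
Equal diagonal AOV ⇒ f₂ = f₁ · 14.5485/43.2666 = 177 × 0.33625 ≈ 59.5166 mm.
Horizontal AOV on the new format = 2·arctan(12.52 / (2 × 59.5166)) = 2·arctan(0.10518) ≈ 12.0087°.

12.009°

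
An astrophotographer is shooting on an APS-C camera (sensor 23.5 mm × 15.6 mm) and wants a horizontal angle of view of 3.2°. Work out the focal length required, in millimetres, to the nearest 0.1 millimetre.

From α = 2·arctan(w/2f) we get f = w / (2·tan(α/2)).
With w = 23.5 mm and α/2 = 1.6°, tan(α/2) ≈ 0.02793, so f ≈ 23.5 / 0.05587 ≈ 420.6565 mm.

420.7 mm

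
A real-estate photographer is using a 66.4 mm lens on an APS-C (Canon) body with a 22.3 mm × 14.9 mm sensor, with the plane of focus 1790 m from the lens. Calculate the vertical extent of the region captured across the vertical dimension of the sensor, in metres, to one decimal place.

dₒ: 1790 m = 1.79e+06 mm.
Similar triangles through the lens centre give W/dₒ = h/dᵢ; with 1/f = 1/dₒ + 1/dᵢ this gives W = h·(dₒ − f)/f.
W = 14.9 mm × (1.79e+06 − 66.4) / 66.4 = 14.9 × 26956.8313 ≈ 401656.787 mm = 401.657 m.

401.7 m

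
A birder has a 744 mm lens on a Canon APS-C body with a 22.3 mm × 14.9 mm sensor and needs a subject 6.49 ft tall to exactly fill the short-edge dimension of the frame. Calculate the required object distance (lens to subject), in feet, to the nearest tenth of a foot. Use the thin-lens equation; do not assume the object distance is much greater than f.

326.5 ft

W: 6.49 ft × 304.8 mm/ft = 1978.15 mm.
Magnification m = h/W = dᵢ/dₒ; combined with 1/f = 1/dₒ + 1/dᵢ this gives dₒ = f·(1 + W/h).
dₒ = 744 mm × (1 + 1978.15/14.9) = 744 × 133.7619 ≈ 99518.835 mm = 99518.835/304.8 ft = 326.505 ft.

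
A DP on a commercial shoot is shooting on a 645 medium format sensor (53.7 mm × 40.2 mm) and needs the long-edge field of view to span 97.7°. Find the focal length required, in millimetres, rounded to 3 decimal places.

From α = 2·arctan(w/2f) we get f = w / (2·tan(α/2)).
With w = 53.7 mm and α/2 = 48.85°, tan(α/2) ≈ 1.14430, so f ≈ 53.7 / 2.28861 ≈ 23.4640 mm.

23.464 mm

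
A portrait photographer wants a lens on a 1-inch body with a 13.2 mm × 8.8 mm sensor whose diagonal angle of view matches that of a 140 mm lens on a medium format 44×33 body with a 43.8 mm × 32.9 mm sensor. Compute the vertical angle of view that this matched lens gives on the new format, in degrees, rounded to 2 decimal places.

Sensor diagonal = √(43.8² + 32.9²) = √3000.8500 ≈ 54.7800 mm.
Sensor diagonal = √(13.2² + 8.8²) = √251.6800 ≈ 15.8644 mm.
Equal diagonal AOV ⇒ f₂ = f₁ · 15.8644/54.7800 = 140 × 0.28960 ≈ 40.5443 mm.
Vertical AOV on the new format = 2·arctan(8.8 / (2 × 40.5443)) = 2·arctan(0.10852) ≈ 12.3874°.

12.39°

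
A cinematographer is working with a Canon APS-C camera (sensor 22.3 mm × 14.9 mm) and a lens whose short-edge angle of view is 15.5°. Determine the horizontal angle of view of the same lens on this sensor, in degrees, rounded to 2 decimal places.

23.03°

From the short-edge AOV: f = 14.9 / (2·tan(7.75°)) = 14.9 / 0.27219 ≈ 54.7416 mm.
Horizontal AOV = 2·arctan(22.3 / (2 × 54.7416)) = 2·arctan(0.20368) ≈ 23.0255°.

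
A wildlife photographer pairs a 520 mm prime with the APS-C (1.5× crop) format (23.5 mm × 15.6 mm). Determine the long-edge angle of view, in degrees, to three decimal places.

Angle of view α = 2·arctan(w/2f) with w = 23.5 mm and f = 520 mm.
w/2f = 0.02260; arctan(0.02260) ≈ 1.2944°, so α ≈ 2.5889°.

2.589°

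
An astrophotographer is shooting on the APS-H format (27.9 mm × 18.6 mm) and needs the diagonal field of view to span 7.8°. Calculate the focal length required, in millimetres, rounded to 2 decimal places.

245.93 mm

Sensor diagonal = √(27.9² + 18.6²) = √1124.3700 ≈ 33.5316 mm.
From α = 2·arctan(d/2f) we get f = d / (2·tan(α/2)).
With d = 33.5316 mm and α/2 = 3.9°, tan(α/2) ≈ 0.06817, so f ≈ 33.5316 / 0.13635 ≈ 245.9298 mm.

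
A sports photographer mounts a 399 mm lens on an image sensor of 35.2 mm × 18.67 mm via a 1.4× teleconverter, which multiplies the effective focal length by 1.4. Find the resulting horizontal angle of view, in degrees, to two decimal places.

Effective focal length f = 399 × 1.4 = 558.6 mm.
α = 2·arctan(35.2 / (2 × 558.6)) = 2·arctan(0.03151) ≈ 3.6093°.

3.61°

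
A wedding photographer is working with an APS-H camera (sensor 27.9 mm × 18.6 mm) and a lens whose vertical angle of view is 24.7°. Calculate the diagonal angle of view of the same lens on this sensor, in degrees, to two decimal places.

From the vertical AOV: f = 18.6 / (2·tan(12.35°)) = 18.6 / 0.43790 ≈ 42.4755 mm.
Sensor diagonal = √(27.9² + 18.6²) = √1124.3700 ≈ 33.5316 mm.
Diagonal AOV = 2·arctan(33.5316 / (2 × 42.4755)) = 2·arctan(0.39472) ≈ 43.0800°.

43.08°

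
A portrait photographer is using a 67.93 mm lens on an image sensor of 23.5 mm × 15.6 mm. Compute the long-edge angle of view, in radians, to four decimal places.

0.3426 rad

Angle of view α = 2·arctan(w/2f) with w = 23.5 mm and f = 67.93 mm.
w/2f = 0.17297; arctan(0.17297) ≈ 0.1713 rad, so α ≈ 0.3426 rad.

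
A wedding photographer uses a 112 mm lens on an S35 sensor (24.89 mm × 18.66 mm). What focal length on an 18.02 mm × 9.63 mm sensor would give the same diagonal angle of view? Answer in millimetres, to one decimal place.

Sensor diagonal = √(24.89² + 18.66²) = √967.7077 ≈ 31.1080 mm.
Sensor diagonal = √(18.02² + 9.63²) = √417.4573 ≈ 20.4318 mm.
Equal angle of view means equal diagonal/f ratio, so f₂ = f₁ · (diagonal₂/diagonal₁) = 112 × 20.4318/31.1080.
f₂ = 112 × 0.65680 ≈ 73.562 mm.

73.6 mm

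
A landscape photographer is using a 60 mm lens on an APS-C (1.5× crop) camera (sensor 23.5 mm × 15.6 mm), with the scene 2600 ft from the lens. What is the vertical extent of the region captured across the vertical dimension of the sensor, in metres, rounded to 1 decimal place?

206.0 m

dₒ: 2600 ft × 304.8 mm/ft = 792479.97 mm.
Similar triangles through the lens centre give W/dₒ = h/dᵢ; with 1/f = 1/dₒ + 1/dᵢ this gives W = h·(dₒ − f)/f.
W = 15.6 mm × (792480 − 60) / 60 = 15.6 × 13206.9996 ≈ 206029.193 mm = 206.029 m.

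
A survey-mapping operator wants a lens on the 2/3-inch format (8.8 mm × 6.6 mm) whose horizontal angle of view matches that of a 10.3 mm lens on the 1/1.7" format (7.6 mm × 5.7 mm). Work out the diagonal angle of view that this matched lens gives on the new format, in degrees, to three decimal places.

Equal horizontal AOV ⇒ f₂ = f₁ · 8.8/7.6 = 10.3 × 1.15789 ≈ 11.9263 mm.
Sensor diagonal = √(8.8² + 6.6²) = √121.0000 ≈ 11.0000 mm.
Diagonal AOV on the new format = 2·arctan(11.0000 / (2 × 11.9263)) = 2·arctan(0.46117) ≈ 49.5150°.

49.515°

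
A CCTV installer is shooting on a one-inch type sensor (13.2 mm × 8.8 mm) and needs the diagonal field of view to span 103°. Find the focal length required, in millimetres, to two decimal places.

6.31 mm

Sensor diagonal = √(13.2² + 8.8²) = √251.6800 ≈ 15.8644 mm.
From α = 2·arctan(d/2f) we get f = d / (2·tan(α/2)).
With d = 15.8644 mm and α/2 = 51.5°, tan(α/2) ≈ 1.25717, so f ≈ 15.8644 / 2.51434 ≈ 6.3096 mm.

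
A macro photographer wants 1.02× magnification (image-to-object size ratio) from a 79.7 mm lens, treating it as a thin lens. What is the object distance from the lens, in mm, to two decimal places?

With m = dᵢ/dₒ and 1/f = 1/dₒ + 1/dᵢ, substituting dᵢ = m·dₒ gives 1/f = (1 + 1/m)/dₒ, hence dₒ = f·(1 + 1/m).
dₒ = 79.7 × (1 + 1/1.02) = 79.7 × 1.98039 ≈ 157.837 mm.

157.84 mm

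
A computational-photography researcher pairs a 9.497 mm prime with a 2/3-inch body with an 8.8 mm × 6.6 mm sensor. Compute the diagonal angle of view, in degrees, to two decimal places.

Sensor diagonal = √(8.8² + 6.6²) = √121.0000 ≈ 11.0000 mm.
Angle of view α = 2·arctan(d/2f) with d = 11.0000 mm and f = 9.497 mm.
d/2f = 0.57913; arctan(0.57913) ≈ 30.0764°, so α ≈ 60.1529°.

60.15°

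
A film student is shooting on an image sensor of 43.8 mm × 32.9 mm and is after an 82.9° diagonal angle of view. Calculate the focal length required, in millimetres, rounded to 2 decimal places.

Sensor diagonal = √(43.8² + 32.9²) = √3000.8500 ≈ 54.7800 mm.
From α = 2·arctan(d/2f) we get f = d / (2·tan(α/2)).
With d = 54.7800 mm and α/2 = 41.45°, tan(α/2) ≈ 0.88317, so f ≈ 54.7800 / 1.76634 ≈ 31.0133 mm.

31.01 mm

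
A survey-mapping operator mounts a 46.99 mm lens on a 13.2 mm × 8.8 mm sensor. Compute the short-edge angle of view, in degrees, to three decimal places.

10.699°

Angle of view α = 2·arctan(h/2f) with h = 8.8 mm and f = 46.99 mm.
h/2f = 0.09364; arctan(0.09364) ≈ 5.3494°, so α ≈ 10.6988°.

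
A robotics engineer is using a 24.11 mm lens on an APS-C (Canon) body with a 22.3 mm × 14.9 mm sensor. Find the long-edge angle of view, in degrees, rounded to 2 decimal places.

Angle of view α = 2·arctan(w/2f) with w = 22.3 mm and f = 24.11 mm.
w/2f = 0.46246; arctan(0.46246) ≈ 24.8188°, so α ≈ 49.6377°.

49.64°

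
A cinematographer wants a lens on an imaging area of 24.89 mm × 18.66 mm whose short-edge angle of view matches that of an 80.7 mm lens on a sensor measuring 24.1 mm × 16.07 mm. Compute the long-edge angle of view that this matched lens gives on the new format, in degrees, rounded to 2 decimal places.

15.13°

Equal short-edge AOV ⇒ f₂ = f₁ · 18.66/16.07 = 80.7 × 1.16117 ≈ 93.7064 mm.
Long-edge AOV on the new format = 2·arctan(24.89 / (2 × 93.7064)) = 2·arctan(0.13281) ≈ 15.1302°.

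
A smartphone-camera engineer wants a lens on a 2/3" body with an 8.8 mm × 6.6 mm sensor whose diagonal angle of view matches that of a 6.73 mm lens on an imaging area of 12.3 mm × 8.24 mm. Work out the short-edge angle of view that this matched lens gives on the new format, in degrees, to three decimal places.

Sensor diagonal = √(12.3² + 8.24²) = √219.1876 ≈ 14.8050 mm.
Sensor diagonal = √(8.8² + 6.6²) = √121.0000 ≈ 11.0000 mm.
Equal diagonal AOV ⇒ f₂ = f₁ · 11.0000/14.8050 = 6.73 × 0.74299 ≈ 5.0003 mm.
Short-edge AOV on the new format = 2·arctan(6.6 / (2 × 5.0003)) = 2·arctan(0.65995) ≈ 66.8460°.

66.846°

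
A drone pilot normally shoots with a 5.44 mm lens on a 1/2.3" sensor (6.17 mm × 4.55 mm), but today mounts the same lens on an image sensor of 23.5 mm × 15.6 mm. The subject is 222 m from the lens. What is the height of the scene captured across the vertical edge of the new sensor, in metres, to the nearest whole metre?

637 m

The focal length stays 5.44 mm; the relevant sensor dimension is now h = 15.6 mm. Object distance dₒ = 222 m = 222000 mm.
Thin-lens field height W = h·(dₒ − f)/f = 15.6 × (222000 − 5.44)/5.44 ≈ 636602.047 mm = 636.602 m.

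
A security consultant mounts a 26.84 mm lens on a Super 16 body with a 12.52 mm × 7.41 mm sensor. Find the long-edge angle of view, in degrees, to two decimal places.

26.26°

Angle of view α = 2·arctan(w/2f) with w = 12.52 mm and f = 26.84 mm.
w/2f = 0.23323; arctan(0.23323) ≈ 13.1286°, so α ≈ 26.2572°.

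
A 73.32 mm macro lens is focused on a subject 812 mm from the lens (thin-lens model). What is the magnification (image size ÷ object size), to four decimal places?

Thin lens: 1/f = 1/dₒ + 1/dᵢ → 1/dᵢ = 1/73.32 − 1/812 = 0.0124073 mm⁻¹, so dᵢ ≈ 80.5976 mm.
Magnification m = dᵢ/dₒ = 80.5976/812 ≈ 0.09926.

0.0993×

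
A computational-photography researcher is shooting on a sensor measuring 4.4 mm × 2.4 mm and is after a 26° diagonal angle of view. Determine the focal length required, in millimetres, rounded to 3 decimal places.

Sensor diagonal = √(4.4² + 2.4²) = √25.1200 ≈ 5.0120 mm.
From α = 2·arctan(d/2f) we get f = d / (2·tan(α/2)).
With d = 5.0120 mm and α/2 = 13°, tan(α/2) ≈ 0.23087, so f ≈ 5.0120 / 0.46174 ≈ 10.8546 mm.

10.855 mm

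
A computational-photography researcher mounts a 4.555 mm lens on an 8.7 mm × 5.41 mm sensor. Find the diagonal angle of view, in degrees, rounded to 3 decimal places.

96.712°

Sensor diagonal = √(8.7² + 5.41²) = √104.9581 ≈ 10.2449 mm.
Angle of view α = 2·arctan(d/2f) with d = 10.2449 mm and f = 4.555 mm.
d/2f = 1.12458; arctan(1.12458) ≈ 48.3558°, so α ≈ 96.7116°.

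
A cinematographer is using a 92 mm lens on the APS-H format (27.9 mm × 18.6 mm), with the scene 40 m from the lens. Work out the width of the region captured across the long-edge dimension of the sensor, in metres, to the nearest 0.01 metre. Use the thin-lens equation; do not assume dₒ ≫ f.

12.10 m

dₒ: 40 m = 40000 mm.
Similar triangles through the lens centre give W/dₒ = w/dᵢ; with 1/f = 1/dₒ + 1/dᵢ this gives W = w·(dₒ − f)/f.
W = 27.9 mm × (40000 − 92) / 92 = 27.9 × 433.7826 ≈ 12102.535 mm = 12.1025 m.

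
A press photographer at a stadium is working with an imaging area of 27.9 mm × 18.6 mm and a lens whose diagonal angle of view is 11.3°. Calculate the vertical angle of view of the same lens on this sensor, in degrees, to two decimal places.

Sensor diagonal = √(27.9² + 18.6²) = √1124.3700 ≈ 33.5316 mm.
From the diagonal AOV: f = 33.5316 / (2·tan(5.65°)) = 33.5316 / 0.19786 ≈ 169.4681 mm.
Vertical AOV = 2·arctan(18.6 / (2 × 169.4681)) = 2·arctan(0.05488) ≈ 6.2822°.

6.28°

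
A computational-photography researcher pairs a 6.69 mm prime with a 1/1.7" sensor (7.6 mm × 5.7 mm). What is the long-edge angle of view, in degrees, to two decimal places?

59.19°

Angle of view α = 2·arctan(w/2f) with w = 7.6 mm and f = 6.69 mm.
w/2f = 0.56801; arctan(0.56801) ≈ 29.5971°, so α ≈ 59.1942°.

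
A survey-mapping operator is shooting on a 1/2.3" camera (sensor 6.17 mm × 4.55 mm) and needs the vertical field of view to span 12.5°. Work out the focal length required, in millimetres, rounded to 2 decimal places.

From α = 2·arctan(h/2f) we get f = h / (2·tan(α/2)).
With h = 4.55 mm and α/2 = 6.25°, tan(α/2) ≈ 0.10952, so f ≈ 4.55 / 0.21904 ≈ 20.7729 mm.

20.77 mm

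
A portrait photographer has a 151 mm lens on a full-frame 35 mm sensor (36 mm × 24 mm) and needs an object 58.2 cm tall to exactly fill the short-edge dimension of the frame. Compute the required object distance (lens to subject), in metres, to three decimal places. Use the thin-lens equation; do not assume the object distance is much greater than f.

W: 58.2 cm = 582 mm.
Magnification m = h/W = dᵢ/dₒ; combined with 1/f = 1/dₒ + 1/dᵢ this gives dₒ = f·(1 + W/h).
dₒ = 151 mm × (1 + 582/24) = 151 × 25.2500 ≈ 3812.750 mm = 3.81275 m.

3.813 m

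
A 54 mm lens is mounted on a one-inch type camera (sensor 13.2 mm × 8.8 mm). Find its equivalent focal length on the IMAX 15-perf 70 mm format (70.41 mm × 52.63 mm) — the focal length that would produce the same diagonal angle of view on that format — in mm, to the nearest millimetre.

Sensor diagonal = √(13.2² + 8.8²) = √251.6800 ≈ 15.8644 mm.
Sensor diagonal = √(70.41² + 52.63²) = √7727.4850 ≈ 87.9061 mm.
Equal angle of view means equal diagonal/f ratio, so f₂ = f₁ · (diagonal₂/diagonal₁) = 54 × 87.9061/15.8644.
f₂ = 54 × 5.54108 ≈ 299.219 mm.

299 mm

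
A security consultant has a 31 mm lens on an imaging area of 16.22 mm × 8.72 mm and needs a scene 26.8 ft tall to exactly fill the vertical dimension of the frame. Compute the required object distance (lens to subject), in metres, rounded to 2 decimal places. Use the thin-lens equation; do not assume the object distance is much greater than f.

29.07 m

W: 26.8 ft × 304.8 mm/ft = 8168.64 mm.
Magnification m = h/W = dᵢ/dₒ; combined with 1/f = 1/dₒ + 1/dᵢ this gives dₒ = f·(1 + W/h).
dₒ = 31 mm × (1 + 8168.64/8.72) = 31 × 937.7706 ≈ 29070.889 mm = 29.0709 m.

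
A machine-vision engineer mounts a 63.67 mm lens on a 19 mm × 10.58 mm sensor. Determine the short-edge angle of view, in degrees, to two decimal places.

9.50°

Angle of view α = 2·arctan(h/2f) with h = 10.58 mm and f = 63.67 mm.
h/2f = 0.08308; arctan(0.08308) ≈ 4.7495°, so α ≈ 9.4990°.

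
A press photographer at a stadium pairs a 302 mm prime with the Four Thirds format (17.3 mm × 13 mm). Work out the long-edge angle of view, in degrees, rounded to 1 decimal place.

3.3°

Angle of view α = 2·arctan(w/2f) with w = 17.3 mm and f = 302 mm.
w/2f = 0.02864; arctan(0.02864) ≈ 1.6406°, so α ≈ 3.2813°.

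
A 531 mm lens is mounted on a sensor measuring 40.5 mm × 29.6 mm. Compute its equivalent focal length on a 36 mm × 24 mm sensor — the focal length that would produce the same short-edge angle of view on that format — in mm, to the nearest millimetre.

431 mm

Equal angle of view means equal height/f ratio, so f₂ = f₁ · (height₂/height₁) = 531 × 24/29.6.
f₂ = 531 × 0.81081 ≈ 430.541 mm.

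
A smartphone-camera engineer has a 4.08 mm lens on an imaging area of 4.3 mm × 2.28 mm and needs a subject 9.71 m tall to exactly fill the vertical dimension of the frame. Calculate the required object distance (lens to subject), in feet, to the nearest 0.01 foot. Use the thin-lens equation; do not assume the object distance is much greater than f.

57.02 ft

W: 9.71 m = 9710 mm.
Magnification m = h/W = dᵢ/dₒ; combined with 1/f = 1/dₒ + 1/dᵢ this gives dₒ = f·(1 + W/h).
dₒ = 4.08 mm × (1 + 9710/2.28) = 4.08 × 4259.7719 ≈ 17379.869 mm = 17379.869/304.8 ft = 57.0206 ft.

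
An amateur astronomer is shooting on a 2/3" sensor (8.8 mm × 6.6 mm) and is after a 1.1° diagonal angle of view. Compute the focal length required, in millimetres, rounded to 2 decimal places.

572.94 mm

Sensor diagonal = √(8.8² + 6.6²) = √121.0000 ≈ 11.0000 mm.
From α = 2·arctan(d/2f) we get f = d / (2·tan(α/2)).
With d = 11.0000 mm and α/2 = 0.55°, tan(α/2) ≈ 0.00960, so f ≈ 11.0000 / 0.01920 ≈ 572.9402 mm.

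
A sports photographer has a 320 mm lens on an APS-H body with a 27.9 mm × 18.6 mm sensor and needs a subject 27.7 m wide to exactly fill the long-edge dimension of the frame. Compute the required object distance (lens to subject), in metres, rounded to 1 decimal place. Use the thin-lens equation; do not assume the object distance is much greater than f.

318.0 m

W: 27.7 m = 27700 mm.
Magnification m = w/W = dᵢ/dₒ; combined with 1/f = 1/dₒ + 1/dᵢ this gives dₒ = f·(1 + W/w).
dₒ = 320 mm × (1 + 27700/27.9) = 320 × 993.8315 ≈ 318026.093 mm = 318.026 m.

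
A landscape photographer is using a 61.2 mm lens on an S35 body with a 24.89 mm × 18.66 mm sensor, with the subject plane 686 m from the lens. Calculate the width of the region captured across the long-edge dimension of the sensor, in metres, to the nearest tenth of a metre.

dₒ: 686 m = 686000 mm.
Similar triangles through the lens centre give W/dₒ = w/dᵢ; with 1/f = 1/dₒ + 1/dᵢ this gives W = w·(dₒ − f)/f.
W = 24.89 mm × (686000 − 61.2) / 61.2 = 24.89 × 11208.1503 ≈ 278970.862 mm = 278.971 m.

279.0 m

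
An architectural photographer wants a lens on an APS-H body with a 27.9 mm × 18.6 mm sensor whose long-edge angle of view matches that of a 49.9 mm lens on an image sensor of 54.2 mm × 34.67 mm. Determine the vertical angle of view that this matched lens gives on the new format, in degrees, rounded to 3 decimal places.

39.806°

Equal long-edge AOV ⇒ f₂ = f₁ · 27.9/54.2 = 49.9 × 0.51476 ≈ 25.6865 mm.
Vertical AOV on the new format = 2·arctan(18.6 / (2 × 25.6865)) = 2·arctan(0.36206) ≈ 39.8063°.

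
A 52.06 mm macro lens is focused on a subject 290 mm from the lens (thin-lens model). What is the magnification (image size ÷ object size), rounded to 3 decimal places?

0.219×

Thin lens: 1/f = 1/dₒ + 1/dᵢ → 1/dᵢ = 1/52.06 − 1/290 = 0.0157603 mm⁻¹, so dᵢ ≈ 63.4504 mm.
Magnification m = dᵢ/dₒ = 63.4504/290 ≈ 0.21879.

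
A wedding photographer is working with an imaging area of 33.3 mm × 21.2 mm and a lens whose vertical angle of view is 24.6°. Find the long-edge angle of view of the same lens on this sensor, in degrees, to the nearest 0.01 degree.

From the vertical AOV: f = 21.2 / (2·tan(12.3°)) = 21.2 / 0.43607 ≈ 48.6160 mm.
Long-edge AOV = 2·arctan(33.3 / (2 × 48.6160)) = 2·arctan(0.34248) ≈ 37.8106°.

37.81°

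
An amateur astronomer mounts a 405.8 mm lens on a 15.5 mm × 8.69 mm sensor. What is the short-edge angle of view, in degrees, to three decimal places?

Angle of view α = 2·arctan(h/2f) with h = 8.69 mm and f = 405.8 mm.
h/2f = 0.01071; arctan(0.01071) ≈ 0.6135°, so α ≈ 1.2269°.

1.227°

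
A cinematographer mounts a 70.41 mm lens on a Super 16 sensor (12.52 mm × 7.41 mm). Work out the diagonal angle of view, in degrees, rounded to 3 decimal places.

11.797°

Sensor diagonal = √(12.52² + 7.41²) = √211.6585 ≈ 14.5485 mm.
Angle of view α = 2·arctan(d/2f) with d = 14.5485 mm and f = 70.41 mm.
d/2f = 0.10331; arctan(0.10331) ≈ 5.8985°, so α ≈ 11.7969°.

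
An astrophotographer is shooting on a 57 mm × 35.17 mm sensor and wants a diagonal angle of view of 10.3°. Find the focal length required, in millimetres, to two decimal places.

Sensor diagonal = √(57² + 35.17²) = √4485.9289 ≈ 66.9771 mm.
From α = 2·arctan(d/2f) we get f = d / (2·tan(α/2)).
With d = 66.9771 mm and α/2 = 5.15°, tan(α/2) ≈ 0.09013, so f ≈ 66.9771 / 0.18025 ≈ 371.5693 mm.

371.57 mm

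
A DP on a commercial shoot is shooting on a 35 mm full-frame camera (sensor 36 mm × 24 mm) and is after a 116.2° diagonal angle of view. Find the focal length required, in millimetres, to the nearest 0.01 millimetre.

13.47 mm

Sensor diagonal = √(36² + 24²) = √1872.0000 ≈ 43.2666 mm.
From α = 2·arctan(d/2f) we get f = d / (2·tan(α/2)).
With d = 43.2666 mm and α/2 = 58.1°, tan(α/2) ≈ 1.60657, so f ≈ 43.2666 / 3.21313 ≈ 13.4655 mm.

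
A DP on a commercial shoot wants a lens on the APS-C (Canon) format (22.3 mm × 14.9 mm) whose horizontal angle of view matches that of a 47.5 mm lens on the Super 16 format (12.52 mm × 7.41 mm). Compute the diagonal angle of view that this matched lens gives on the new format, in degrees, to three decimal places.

18.013°

Equal horizontal AOV ⇒ f₂ = f₁ · 22.3/12.52 = 47.5 × 1.78115 ≈ 84.6046 mm.
Sensor diagonal = √(22.3² + 14.9²) = √719.3000 ≈ 26.8198 mm.
Diagonal AOV on the new format = 2·arctan(26.8198 / (2 × 84.6046)) = 2·arctan(0.15850) ≈ 18.0130°.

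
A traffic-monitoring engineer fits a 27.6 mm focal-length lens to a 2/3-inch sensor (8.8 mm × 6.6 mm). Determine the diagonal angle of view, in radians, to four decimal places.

0.3934 rad

Sensor diagonal = √(8.8² + 6.6²) = √121.0000 ≈ 11.0000 mm.
Angle of view α = 2·arctan(d/2f) with d = 11.0000 mm and f = 27.6 mm.
d/2f = 0.19928; arctan(0.19928) ≈ 0.1967 rad, so α ≈ 0.3934 rad.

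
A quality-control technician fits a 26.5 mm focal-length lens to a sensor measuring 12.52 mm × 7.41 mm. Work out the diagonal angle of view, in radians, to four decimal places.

Sensor diagonal = √(12.52² + 7.41²) = √211.6585 ≈ 14.5485 mm.
Angle of view α = 2·arctan(d/2f) with d = 14.5485 mm and f = 26.5 mm.
d/2f = 0.27450; arctan(0.27450) ≈ 0.2679 rad, so α ≈ 0.5358 rad.

0.5358 rad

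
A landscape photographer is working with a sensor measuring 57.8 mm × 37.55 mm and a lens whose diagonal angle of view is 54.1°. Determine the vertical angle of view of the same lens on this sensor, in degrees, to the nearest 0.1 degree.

31.1°

Sensor diagonal = √(57.8² + 37.55²) = √4750.8425 ≈ 68.9264 mm.
From the diagonal AOV: f = 68.9264 / (2·tan(27.05°)) = 68.9264 / 1.02125 ≈ 67.4921 mm.
Vertical AOV = 2·arctan(37.55 / (2 × 67.4921)) = 2·arctan(0.27818) ≈ 31.0911°.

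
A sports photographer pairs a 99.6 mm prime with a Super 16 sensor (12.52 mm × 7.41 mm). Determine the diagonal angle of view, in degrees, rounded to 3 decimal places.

8.354°

Sensor diagonal = √(12.52² + 7.41²) = √211.6585 ≈ 14.5485 mm.
Angle of view α = 2·arctan(d/2f) with d = 14.5485 mm and f = 99.6 mm.
d/2f = 0.07303; arctan(0.07303) ≈ 4.1772°, so α ≈ 8.3543°.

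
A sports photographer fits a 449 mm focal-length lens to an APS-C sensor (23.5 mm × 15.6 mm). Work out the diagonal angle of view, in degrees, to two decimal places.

3.60°

Sensor diagonal = √(23.5² + 15.6²) = √795.6100 ≈ 28.2066 mm.
Angle of view α = 2·arctan(d/2f) with d = 28.2066 mm and f = 449 mm.
d/2f = 0.03141; arctan(0.03141) ≈ 1.7991°, so α ≈ 3.5982°.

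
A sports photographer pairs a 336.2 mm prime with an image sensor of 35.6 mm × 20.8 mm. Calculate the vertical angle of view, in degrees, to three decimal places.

3.544°

Angle of view α = 2·arctan(h/2f) with h = 20.8 mm and f = 336.2 mm.
h/2f = 0.03093; arctan(0.03093) ≈ 1.7718°, so α ≈ 3.5436°.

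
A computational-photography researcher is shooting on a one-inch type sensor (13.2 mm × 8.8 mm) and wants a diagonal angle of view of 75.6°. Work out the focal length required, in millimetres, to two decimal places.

Sensor diagonal = √(13.2² + 8.8²) = √251.6800 ≈ 15.8644 mm.
From α = 2·arctan(d/2f) we get f = d / (2·tan(α/2)).
With d = 15.8644 mm and α/2 = 37.8°, tan(α/2) ≈ 0.77568, so f ≈ 15.8644 / 1.55136 ≈ 10.2261 mm.

10.23 mm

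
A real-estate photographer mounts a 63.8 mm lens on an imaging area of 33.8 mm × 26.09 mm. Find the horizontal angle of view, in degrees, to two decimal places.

29.67°

Angle of view α = 2·arctan(w/2f) with w = 33.8 mm and f = 63.8 mm.
w/2f = 0.26489; arctan(0.26489) ≈ 14.8364°, so α ≈ 29.6727°.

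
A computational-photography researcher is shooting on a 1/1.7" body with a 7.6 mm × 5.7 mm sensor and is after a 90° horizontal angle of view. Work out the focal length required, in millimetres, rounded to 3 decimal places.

3.800 mm

From α = 2·arctan(w/2f) we get f = w / (2·tan(α/2)).
With w = 7.6 mm and α/2 = 45°, tan(α/2) ≈ 1.00000, so f ≈ 7.6 / 2.00000 ≈ 3.8000 mm.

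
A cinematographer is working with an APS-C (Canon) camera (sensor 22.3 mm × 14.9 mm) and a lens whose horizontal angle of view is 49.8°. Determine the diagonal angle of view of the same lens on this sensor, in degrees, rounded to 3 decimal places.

58.346°

From the horizontal AOV: f = 22.3 / (2·tan(24.9°)) = 22.3 / 0.92837 ≈ 24.0206 mm.
Sensor diagonal = √(22.3² + 14.9²) = √719.3000 ≈ 26.8198 mm.
Diagonal AOV = 2·arctan(26.8198 / (2 × 24.0206)) = 2·arctan(0.55827) ≈ 58.3462°.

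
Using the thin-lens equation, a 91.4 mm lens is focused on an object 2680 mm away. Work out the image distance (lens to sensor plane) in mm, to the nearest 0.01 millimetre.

1/dᵢ = 1/f − 1/dₒ = 1/91.4 − 1/2680 = 0.0105678 mm⁻¹.
dᵢ = 1/0.0105678 ≈ 94.6272 mm.

94.63 mm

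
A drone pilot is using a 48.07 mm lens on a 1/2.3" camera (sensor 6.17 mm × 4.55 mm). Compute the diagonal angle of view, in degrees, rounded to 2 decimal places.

9.12°

Sensor diagonal = √(6.17² + 4.55²) = √58.7714 ≈ 7.6663 mm.
Angle of view α = 2·arctan(d/2f) with d = 7.6663 mm and f = 48.07 mm.
d/2f = 0.07974; arctan(0.07974) ≈ 4.5591°, so α ≈ 9.1183°.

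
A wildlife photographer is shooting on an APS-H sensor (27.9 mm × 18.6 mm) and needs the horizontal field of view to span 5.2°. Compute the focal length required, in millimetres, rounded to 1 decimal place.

307.2 mm

From α = 2·arctan(w/2f) we get f = w / (2·tan(α/2)).
With w = 27.9 mm and α/2 = 2.6°, tan(α/2) ≈ 0.04541, so f ≈ 27.9 / 0.09082 ≈ 307.2029 mm.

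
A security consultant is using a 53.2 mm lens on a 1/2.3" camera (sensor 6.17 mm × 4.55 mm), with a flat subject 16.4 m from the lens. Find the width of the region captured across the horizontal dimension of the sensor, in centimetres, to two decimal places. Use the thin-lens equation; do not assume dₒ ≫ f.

dₒ: 16.4 m = 16400 mm.
Similar triangles through the lens centre give W/dₒ = w/dᵢ; with 1/f = 1/dₒ + 1/dᵢ this gives W = w·(dₒ − f)/f.
W = 6.17 mm × (16400 − 53.2) / 53.2 = 6.17 × 307.2707 ≈ 1895.860 mm = 189.586 cm.

189.59 cm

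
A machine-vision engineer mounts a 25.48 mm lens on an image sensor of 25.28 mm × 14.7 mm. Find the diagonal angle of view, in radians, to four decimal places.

1.0419 rad

Sensor diagonal = √(25.28² + 14.7²) = √855.1684 ≈ 29.2433 mm.
Angle of view α = 2·arctan(d/2f) with d = 29.2433 mm and f = 25.48 mm.
d/2f = 0.57385; arctan(0.57385) ≈ 0.5210 rad, so α ≈ 1.0419 rad.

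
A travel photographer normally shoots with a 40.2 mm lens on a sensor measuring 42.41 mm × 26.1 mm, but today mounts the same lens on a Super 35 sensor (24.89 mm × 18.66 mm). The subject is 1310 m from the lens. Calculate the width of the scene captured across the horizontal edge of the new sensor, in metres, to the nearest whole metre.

The focal length stays 40.2 mm; the relevant sensor dimension is now w = 24.89 mm. Object distance dₒ = 1310 m = 1.31e+06 mm.
Thin-lens field width W = w·(dₒ − f)/f = 24.89 × (1.31e+06 − 40.2)/40.2 ≈ 811067.150 mm = 811.067 m.

811 m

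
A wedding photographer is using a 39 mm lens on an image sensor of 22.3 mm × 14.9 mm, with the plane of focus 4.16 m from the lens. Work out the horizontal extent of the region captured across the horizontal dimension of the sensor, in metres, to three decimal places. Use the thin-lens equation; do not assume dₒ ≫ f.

dₒ: 4.16 m = 4160 mm.
Similar triangles through the lens centre give W/dₒ = w/dᵢ; with 1/f = 1/dₒ + 1/dᵢ this gives W = w·(dₒ − f)/f.
W = 22.3 mm × (4160 − 39) / 39 = 22.3 × 105.6667 ≈ 2356.367 mm = 2.35637 m.

2.356 m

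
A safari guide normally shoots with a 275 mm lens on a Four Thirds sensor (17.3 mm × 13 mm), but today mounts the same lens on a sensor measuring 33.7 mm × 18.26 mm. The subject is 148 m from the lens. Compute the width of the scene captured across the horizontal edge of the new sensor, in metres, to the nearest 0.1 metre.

18.1 m

The focal length stays 275 mm; the relevant sensor dimension is now w = 33.7 mm. Object distance dₒ = 148 m = 148000 mm.
Thin-lens field width W = w·(dₒ − f)/f = 33.7 × (148000 − 275)/275 ≈ 18103.027 mm = 18.103 m.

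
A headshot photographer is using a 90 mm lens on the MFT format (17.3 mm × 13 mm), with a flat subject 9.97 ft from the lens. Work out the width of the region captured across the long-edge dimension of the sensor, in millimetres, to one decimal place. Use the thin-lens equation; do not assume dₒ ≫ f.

dₒ: 9.97 ft × 304.8 mm/ft = 3038.86 mm.
Similar triangles through the lens centre give W/dₒ = w/dᵢ; with 1/f = 1/dₒ + 1/dᵢ this gives W = w·(dₒ − f)/f.
W = 17.3 mm × (3038.86 − 90) / 90 = 17.3 × 32.7651 ≈ 566.836 mm.

566.8 mm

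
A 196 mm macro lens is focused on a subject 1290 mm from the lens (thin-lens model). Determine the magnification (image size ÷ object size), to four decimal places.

Thin lens: 1/f = 1/dₒ + 1/dᵢ → 1/dᵢ = 1/196 − 1/1290 = 0.0043268 mm⁻¹, so dᵢ ≈ 231.1152 mm.
Magnification m = dᵢ/dₒ = 231.1152/1290 ≈ 0.17916.

0.1792×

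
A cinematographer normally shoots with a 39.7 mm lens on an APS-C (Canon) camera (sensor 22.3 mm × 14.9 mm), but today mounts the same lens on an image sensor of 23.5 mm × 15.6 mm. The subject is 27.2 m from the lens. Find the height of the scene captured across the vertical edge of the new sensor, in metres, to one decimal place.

10.7 m

The focal length stays 39.7 mm; the relevant sensor dimension is now h = 15.6 mm. Object distance dₒ = 27.2 m = 27200 mm.
Thin-lens field height W = h·(dₒ − f)/f = 15.6 × (27200 − 39.7)/39.7 ≈ 10672.561 mm = 10.6726 m.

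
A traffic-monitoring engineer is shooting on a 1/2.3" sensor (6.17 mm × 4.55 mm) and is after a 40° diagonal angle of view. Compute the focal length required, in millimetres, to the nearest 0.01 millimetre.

Sensor diagonal = √(6.17² + 4.55²) = √58.7714 ≈ 7.6663 mm.
From α = 2·arctan(d/2f) we get f = d / (2·tan(α/2)).
With d = 7.6663 mm and α/2 = 20°, tan(α/2) ≈ 0.36397, so f ≈ 7.6663 / 0.72794 ≈ 10.5314 mm.

10.53 mm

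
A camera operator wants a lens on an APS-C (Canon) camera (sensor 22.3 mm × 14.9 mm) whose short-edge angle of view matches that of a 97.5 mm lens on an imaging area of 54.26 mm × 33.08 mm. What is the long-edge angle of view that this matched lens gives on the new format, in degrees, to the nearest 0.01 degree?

Equal short-edge AOV ⇒ f₂ = f₁ · 14.9/33.08 = 97.5 × 0.45042 ≈ 43.9163 mm.
Long-edge AOV on the new format = 2·arctan(22.3 / (2 × 43.9163)) = 2·arctan(0.25389) ≈ 28.4919°.

28.49°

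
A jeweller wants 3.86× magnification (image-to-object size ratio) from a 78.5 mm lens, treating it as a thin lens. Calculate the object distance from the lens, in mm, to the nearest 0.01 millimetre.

98.84 mm

With m = dᵢ/dₒ and 1/f = 1/dₒ + 1/dᵢ, substituting dᵢ = m·dₒ gives 1/f = (1 + 1/m)/dₒ, hence dₒ = f·(1 + 1/m).
dₒ = 78.5 × (1 + 1/3.86) = 78.5 × 1.25907 ≈ 98.837 mm.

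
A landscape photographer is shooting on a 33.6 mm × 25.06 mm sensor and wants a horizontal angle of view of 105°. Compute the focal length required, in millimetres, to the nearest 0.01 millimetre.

From α = 2·arctan(w/2f) we get f = w / (2·tan(α/2)).
With w = 33.6 mm and α/2 = 52.5°, tan(α/2) ≈ 1.30323, so f ≈ 33.6 / 2.60645 ≈ 12.8911 mm.

12.89 mm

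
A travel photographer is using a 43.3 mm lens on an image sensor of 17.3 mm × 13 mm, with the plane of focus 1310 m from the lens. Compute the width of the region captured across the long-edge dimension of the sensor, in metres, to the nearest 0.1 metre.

523.4 m

dₒ: 1310 m = 1.31e+06 mm.
Similar triangles through the lens centre give W/dₒ = w/dᵢ; with 1/f = 1/dₒ + 1/dᵢ this gives W = w·(dₒ − f)/f.
W = 17.3 mm × (1.31e+06 − 43.3) / 43.3 = 17.3 × 30253.0416 ≈ 523377.619 mm = 523.378 m.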